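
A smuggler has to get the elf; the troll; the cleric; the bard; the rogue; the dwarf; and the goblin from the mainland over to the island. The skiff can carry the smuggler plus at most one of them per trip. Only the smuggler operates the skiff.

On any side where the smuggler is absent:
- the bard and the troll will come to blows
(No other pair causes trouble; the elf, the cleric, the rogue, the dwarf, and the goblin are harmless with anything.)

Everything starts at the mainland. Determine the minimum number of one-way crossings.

Counting alone: the smuggler can take at most 1 across per trip to the island, so moving all 7 needs at least 7 loaded trips out, with a return between consecutive ones — at least 13 crossings.
The plan below uses exactly 13 crossings, so it is optimal:
1. Smuggler goes to the island with the troll.  [the mainland: the bard, the cleric, the dwarf, the elf, the goblin, the rogue | the island: the troll]
2. Smuggler goes back to the mainland alone.  [the mainland: the bard, the cleric, the dwarf, the elf, the goblin, the rogue | the island: the troll]
3. Smuggler goes to the island with the elf.  [the mainland: the bard, the cleric, the dwarf, the goblin, the rogue | the island: the elf, the troll]
4. Smuggler goes back to the mainland alone.  [the mainland: the bard, the cleric, the dwarf, the goblin, the rogue | the island: the elf, the troll]
5. Smuggler goes to the island with the cleric.  [the mainland: the bard, the dwarf, the goblin, the rogue | the island: the cleric, the elf, the troll]
6. Smuggler goes back to the mainland alone.  [the mainland: the bard, the dwarf, the goblin, the rogue | the island: the cleric, the elf, the troll]
7. Smuggler goes to the island with the rogue.  [the mainland: the bard, the dwarf, the goblin | the island: the cleric, the elf, the rogue, the troll]
8. Smuggler goes back to the mainland alone.  [the mainland: the bard, the dwarf, the goblin | the island: the cleric, the elf, the rogue, the troll]
9. Smuggler goes to the island with the dwarf.  [the mainland: the bard, the goblin | the island: the cleric, the dwarf, the elf, the rogue, the troll]
10. Smuggler goes back to the mainland alone.  [the mainland: the bard, the goblin | the island: the cleric, the dwarf, the elf, the rogue, the troll]
11. Smuggler goes to the island with the goblin.  [the mainland: the bard | the island: the cleric, the dwarf, the elf, the goblin, the rogue, the troll]
12. Smuggler goes back to the mainland alone.  [the mainland: the bard | the island: the cleric, the dwarf, the elf, the goblin, the rogue, the troll]
13. Smuggler goes to the island with the bard.  [the mainland: — | the island: the bard, the cleric, the dwarf, the elf, the goblin, the rogue, the troll]

13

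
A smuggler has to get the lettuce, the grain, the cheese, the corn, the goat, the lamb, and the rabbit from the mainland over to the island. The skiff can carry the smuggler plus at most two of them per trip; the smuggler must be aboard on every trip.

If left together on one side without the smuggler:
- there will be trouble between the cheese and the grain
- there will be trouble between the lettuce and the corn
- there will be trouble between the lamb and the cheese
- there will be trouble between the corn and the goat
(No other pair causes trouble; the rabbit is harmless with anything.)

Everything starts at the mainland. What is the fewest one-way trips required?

9

Counting alone: the smuggler can take at most 2 across per trip to the island, so moving all 7 needs at least 4 loaded trips out, with a return between consecutive ones — at least 7 crossings.
The safety rule pushes this higher. Following every safe sequence of crossings, the most of the 7 that can be at the island as the skiff arrives there on crossing 7 is 6 — never all 7.
So no plan with fewer than 9 crossings exists, and this one achieves 9:
1. Smuggler goes to the island with the cheese and the corn.  [the mainland: the goat, the grain, the lamb, the lettuce, the rabbit | the island: the cheese, the corn]
2. Smuggler goes back to the mainland alone.  [the mainland: the goat, the grain, the lamb, the lettuce, the rabbit | the island: the cheese, the corn]
3. Smuggler goes to the island with the lettuce.  [the mainland: the goat, the grain, the lamb, the rabbit | the island: the cheese, the corn, the lettuce]
4. Smuggler goes back to the mainland with the corn.  [the mainland: the corn, the goat, the grain, the lamb, the rabbit | the island: the cheese, the lettuce]
5. Smuggler goes to the island with the goat and the grain.  [the mainland: the corn, the lamb, the rabbit | the island: the cheese, the goat, the grain, the lettuce]
6. Smuggler goes back to the mainland with the cheese.  [the mainland: the cheese, the corn, the lamb, the rabbit | the island: the goat, the grain, the lettuce]
7. Smuggler goes to the island with the lamb and the rabbit.  [the mainland: the cheese, the corn | the island: the goat, the grain, the lamb, the lettuce, the rabbit]
8. Smuggler goes back to the mainland alone.  [the mainland: the cheese, the corn | the island: the goat, the grain, the lamb, the lettuce, the rabbit]
9. Smuggler goes to the island with the cheese and the corn.  [the mainland: — | the island: the cheese, the corn, the goat, the grain, the lamb, the lettuce, the rabbit]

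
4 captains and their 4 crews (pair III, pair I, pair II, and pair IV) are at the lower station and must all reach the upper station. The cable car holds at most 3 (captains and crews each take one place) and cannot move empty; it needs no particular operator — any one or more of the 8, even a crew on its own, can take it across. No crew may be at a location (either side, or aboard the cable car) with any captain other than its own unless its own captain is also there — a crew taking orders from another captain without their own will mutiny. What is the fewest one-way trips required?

9

Counting alone: each trip to the upper station takes at most 3 across and each return brings at least 1 back, so after t trips out (and t−1 returns) at most 3t − (t−1) of the 8 are across; that first reaches 8 at t = 4, so at least 7 crossings are needed.
The safety rule pushes this higher. Following every safe sequence of crossings, the most of the 8 that can be at the upper station as the cable car arrives there on crossing 7 is 7 — never all 8.
So no plan with fewer than 9 crossings exists, and this one achieves 9:
1. captain III and crew III cross → the upper station.
2. captain III crosses ← the lower station.
3. captain I, captain III, and crew I cross → the upper station.
4. captain III and crew III cross ← the lower station.
5. captain II, captain III, and captain IV cross → the upper station.
6. crew I crosses ← the lower station.
7. crew I and crew III cross → the upper station.
8. crew III crosses ← the lower station.
9. crew II, crew III, and crew IV cross → the upper station.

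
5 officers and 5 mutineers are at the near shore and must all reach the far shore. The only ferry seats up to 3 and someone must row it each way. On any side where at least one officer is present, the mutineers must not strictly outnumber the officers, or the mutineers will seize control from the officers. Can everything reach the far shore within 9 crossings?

Counting alone: each trip to the far shore takes at most 3 across and each return brings at least 1 back, so after t trips out (and t−1 returns) at most 3t − (t−1) of the 10 are across; that first reaches 10 at t = 5, so at least 9 crossings are needed.
The safety rule pushes this higher. Following every safe sequence of crossings, the most of the 10 that can be at the far shore as the ferry arrives there on crossing 9 is 9 — never all 10.
So the move cannot be finished within 9 crossings. (The shortest complete plan takes 11:)
1. 2 mutineers → the far shore.  (the near shore: 5O 3M; the far shore: 0O 2M)
2. 1 mutineer ← the near shore.  (the near shore: 5O 4M; the far shore: 0O 1M)
3. 3 mutineers → the far shore.  (the near shore: 5O 1M; the far shore: 0O 4M)
4. 1 mutineer ← the near shore.  (the near shore: 5O 2M; the far shore: 0O 3M)
5. 3 officers → the far shore.  (the near shore: 2O 2M; the far shore: 3O 3M)
6. 1 officer and 1 mutineer ← the near shore.  (the near shore: 3O 3M; the far shore: 2O 2M)
7. 3 officers → the far shore.  (the near shore: 0O 3M; the far shore: 5O 2M)
8. 1 mutineer ← the near shore.  (the near shore: 0O 4M; the far shore: 5O 1M)
9. 2 mutineers → the far shore.  (the near shore: 0O 2M; the far shore: 5O 3M)
10. 1 mutineer ← the near shore.  (the near shore: 0O 3M; the far shore: 5O 2M)
11. 3 mutineers → the far shore.  (the near shore: 0O 0M; the far shore: 5O 5M)

No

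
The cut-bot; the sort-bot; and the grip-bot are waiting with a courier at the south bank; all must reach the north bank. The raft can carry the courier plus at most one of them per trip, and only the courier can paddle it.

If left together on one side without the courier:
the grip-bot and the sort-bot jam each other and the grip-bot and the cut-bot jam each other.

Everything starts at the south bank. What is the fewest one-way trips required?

Counting alone: the courier can take at most 1 across per trip to the north bank, so moving all 3 needs at least 3 loaded trips out, with a return between consecutive ones — at least 5 crossings.
The safety rule pushes this higher. Following every safe sequence of crossings, the most of the 3 that can be at the north bank as the raft arrives there on crossing 5 is 2 — never all 3.
So no plan with fewer than 7 crossings exists, and this one achieves 7:
1. Courier goes to the north bank with the grip-bot.  [the south bank: the cut-bot, the sort-bot | the north bank: the grip-bot]
2. Courier goes back to the south bank alone.  [the south bank: the cut-bot, the sort-bot | the north bank: the grip-bot]
3. Courier goes to the north bank with the cut-bot.  [the south bank: the sort-bot | the north bank: the cut-bot, the grip-bot]
4. Courier goes back to the south bank with the grip-bot.  [the south bank: the grip-bot, the sort-bot | the north bank: the cut-bot]
5. Courier goes to the north bank with the sort-bot.  [the south bank: the grip-bot | the north bank: the cut-bot, the sort-bot]
6. Courier goes back to the south bank alone.  [the south bank: the grip-bot | the north bank: the cut-bot, the sort-bot]
7. Courier goes to the north bank with the grip-bot.  [the south bank: — | the north bank: the cut-bot, the grip-bot, the sort-bot]

7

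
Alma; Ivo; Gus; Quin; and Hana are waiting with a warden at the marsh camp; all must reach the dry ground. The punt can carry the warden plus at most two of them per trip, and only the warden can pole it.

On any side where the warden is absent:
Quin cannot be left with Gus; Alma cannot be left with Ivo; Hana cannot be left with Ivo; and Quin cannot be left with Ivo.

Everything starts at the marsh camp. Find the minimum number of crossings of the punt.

5

Counting alone: the warden can take at most 2 across per trip to the dry ground, so moving all 5 needs at least 3 loaded trips out, with a return between consecutive ones — at least 5 crossings.
The plan below uses exactly 5 crossings, so it is optimal:
1. Warden goes to the dry ground with Gus and Ivo.
2. Warden goes back to the marsh camp alone.
3. Warden goes to the dry ground with Alma and Hana.
4. Warden goes back to the marsh camp with Ivo.
5. Warden goes to the dry ground with Ivo and Quin.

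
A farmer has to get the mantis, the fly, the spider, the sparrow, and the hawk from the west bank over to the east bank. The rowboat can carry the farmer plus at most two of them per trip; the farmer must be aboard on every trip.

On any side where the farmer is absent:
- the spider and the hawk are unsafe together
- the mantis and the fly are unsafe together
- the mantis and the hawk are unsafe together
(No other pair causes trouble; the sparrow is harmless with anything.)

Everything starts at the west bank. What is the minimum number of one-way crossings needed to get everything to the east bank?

5

Counting alone: the farmer can take at most 2 across per trip to the east bank, so moving all 5 needs at least 3 loaded trips out, with a return between consecutive ones — at least 5 crossings.
The plan below uses exactly 5 crossings, so it is optimal:
1. Farmer goes to the east bank with the mantis and the spider.
2. Farmer goes back to the west bank alone.
3. Farmer goes to the east bank with the sparrow.
4. Farmer goes back to the west bank alone.
5. Farmer goes to the east bank with the fly and the hawk.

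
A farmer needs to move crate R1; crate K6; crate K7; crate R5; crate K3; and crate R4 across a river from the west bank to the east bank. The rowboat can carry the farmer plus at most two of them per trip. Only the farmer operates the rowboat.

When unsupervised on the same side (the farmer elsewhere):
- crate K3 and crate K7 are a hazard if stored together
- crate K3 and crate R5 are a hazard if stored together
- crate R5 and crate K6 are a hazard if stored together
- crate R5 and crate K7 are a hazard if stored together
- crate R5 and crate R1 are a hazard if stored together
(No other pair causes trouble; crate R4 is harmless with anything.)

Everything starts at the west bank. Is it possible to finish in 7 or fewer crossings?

No

Counting alone: the farmer can take at most 2 across per trip to the east bank, so moving all 6 needs at least 3 loaded trips out, with a return between consecutive ones — at least 5 crossings.
The safety rule pushes this higher. Following every safe sequence of crossings, the most of the 6 that can be at the east bank as the rowboat arrives there on crossings 5, 7 is 4, 5 respectively — never all 6.
So the move cannot be finished within 7 crossings. (The shortest complete plan takes 9:)
1. Farmer goes to the east bank with crate K7 and crate R5.  [the west bank: crate K3, crate K6, crate R1, crate R4 | the east bank: crate K7, crate R5]
2. Farmer goes back to the west bank with crate K7.  [the west bank: crate K3, crate K6, crate K7, crate R1, crate R4 | the east bank: crate R5]
3. Farmer goes to the east bank with crate K7 and crate R1.  [the west bank: crate K3, crate K6, crate R4 | the east bank: crate K7, crate R1, crate R5]
4. Farmer goes back to the west bank with crate R5.  [the west bank: crate K3, crate K6, crate R4, crate R5 | the east bank: crate K7, crate R1]
5. Farmer goes to the east bank with crate K6 and crate R5.  [the west bank: crate K3, crate R4 | the east bank: crate K6, crate K7, crate R1, crate R5]
6. Farmer goes back to the west bank with crate R5.  [the west bank: crate K3, crate R4, crate R5 | the east bank: crate K6, crate K7, crate R1]
7. Farmer goes to the east bank with crate R4 and crate R5.  [the west bank: crate K3 | the east bank: crate K6, crate K7, crate R1, crate R4, crate R5]
8. Farmer goes back to the west bank with crate R5.  [the west bank: crate K3, crate R5 | the east bank: crate K6, crate K7, crate R1, crate R4]
9. Farmer goes to the east bank with crate K3 and crate R5.  [the west bank: — | the east bank: crate K3, crate K6, crate K7, crate R1, crate R4, crate R5]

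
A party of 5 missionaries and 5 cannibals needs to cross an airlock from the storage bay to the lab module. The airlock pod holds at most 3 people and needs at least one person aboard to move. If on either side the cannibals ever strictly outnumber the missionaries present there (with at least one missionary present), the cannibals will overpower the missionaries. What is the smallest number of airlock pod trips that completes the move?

Counting alone: each trip to the lab module takes at most 3 across and each return brings at least 1 back, so after t trips out (and t−1 returns) at most 3t − (t−1) of the 10 are across; that first reaches 10 at t = 5, so at least 9 crossings are needed.
The safety rule pushes this higher. Following every safe sequence of crossings, the most of the 10 that can be at the lab module as the airlock pod arrives there on crossing 9 is 9 — never all 10.
So no plan with fewer than 11 crossings exists, and this one achieves 11:
1. 2 cannibals → the lab module.  (the storage bay: 5M 3C; the lab module: 0M 2C)
2. 1 cannibal ← the storage bay.  (the storage bay: 5M 4C; the lab module: 0M 1C)
3. 3 cannibals → the lab module.  (the storage bay: 5M 1C; the lab module: 0M 4C)
4. 1 cannibal ← the storage bay.  (the storage bay: 5M 2C; the lab module: 0M 3C)
5. 3 missionaries → the lab module.  (the storage bay: 2M 2C; the lab module: 3M 3C)
6. 1 missionary and 1 cannibal ← the storage bay.  (the storage bay: 3M 3C; the lab module: 2M 2C)
7. 3 missionaries → the lab module.  (the storage bay: 0M 3C; the lab module: 5M 2C)
8. 1 cannibal ← the storage bay.  (the storage bay: 0M 4C; the lab module: 5M 1C)
9. 2 cannibals → the lab module.  (the storage bay: 0M 2C; the lab module: 5M 3C)
10. 1 cannibal ← the storage bay.  (the storage bay: 0M 3C; the lab module: 5M 2C)
11. 3 cannibals → the lab module.  (the storage bay: 0M 0C; the lab module: 5M 5C)

11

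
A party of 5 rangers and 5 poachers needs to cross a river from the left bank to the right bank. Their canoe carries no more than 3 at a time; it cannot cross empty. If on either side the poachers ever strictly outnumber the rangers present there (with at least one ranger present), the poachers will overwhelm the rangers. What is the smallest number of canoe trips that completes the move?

11

Counting alone: each trip to the right bank takes at most 3 across and each return brings at least 1 back, so after t trips out (and t−1 returns) at most 3t − (t−1) of the 10 are across; that first reaches 10 at t = 5, so at least 9 crossings are needed.
The safety rule pushes this higher. Following every safe sequence of crossings, the most of the 10 that can be at the right bank as the canoe arrives there on crossing 9 is 9 — never all 10.
So no plan with fewer than 11 crossings exists, and this one achieves 11:
1. 2 poachers → the right bank.  (the left bank: 5R 3P; the right bank: 0R 2P)
2. 1 poacher ← the left bank.  (the left bank: 5R 4P; the right bank: 0R 1P)
3. 3 poachers → the right bank.  (the left bank: 5R 1P; the right bank: 0R 4P)
4. 1 poacher ← the left bank.  (the left bank: 5R 2P; the right bank: 0R 3P)
5. 3 rangers → the right bank.  (the left bank: 2R 2P; the right bank: 3R 3P)
6. 1 ranger and 1 poacher ← the left bank.  (the left bank: 3R 3P; the right bank: 2R 2P)
7. 3 rangers → the right bank.  (the left bank: 0R 3P; the right bank: 5R 2P)
8. 1 poacher ← the left bank.  (the left bank: 0R 4P; the right bank: 5R 1P)
9. 2 poachers → the right bank.  (the left bank: 0R 2P; the right bank: 5R 3P)
10. 1 poacher ← the left bank.  (the left bank: 0R 3P; the right bank: 5R 2P)
11. 3 poachers → the right bank.  (the left bank: 0R 0P; the right bank: 5R 5P)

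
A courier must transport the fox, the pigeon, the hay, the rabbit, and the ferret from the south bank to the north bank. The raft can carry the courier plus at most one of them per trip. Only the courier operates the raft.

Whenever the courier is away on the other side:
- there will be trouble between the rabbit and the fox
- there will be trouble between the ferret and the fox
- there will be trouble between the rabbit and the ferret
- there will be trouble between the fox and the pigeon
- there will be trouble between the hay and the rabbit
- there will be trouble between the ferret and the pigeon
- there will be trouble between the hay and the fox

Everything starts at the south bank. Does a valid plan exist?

No

Whatever the first load, the items left behind include a forbidden pair without the courier. No opening move is safe, so no plan exists.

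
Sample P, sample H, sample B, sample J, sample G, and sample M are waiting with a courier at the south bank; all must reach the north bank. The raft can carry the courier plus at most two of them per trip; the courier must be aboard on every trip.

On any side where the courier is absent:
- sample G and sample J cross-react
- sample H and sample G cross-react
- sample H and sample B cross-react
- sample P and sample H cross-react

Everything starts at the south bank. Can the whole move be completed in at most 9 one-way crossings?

Yes

Yes — this plan uses 7 crossings (≤ 9):
1. Courier goes to the north bank with sample H and sample J.
2. Courier goes back to the south bank alone.
3. Courier goes to the north bank with sample M.
4. Courier goes back to the south bank alone.
5. Courier goes to the north bank with sample B and sample P.
6. Courier goes back to the south bank with sample H.
7. Courier goes to the north bank with sample G and sample H.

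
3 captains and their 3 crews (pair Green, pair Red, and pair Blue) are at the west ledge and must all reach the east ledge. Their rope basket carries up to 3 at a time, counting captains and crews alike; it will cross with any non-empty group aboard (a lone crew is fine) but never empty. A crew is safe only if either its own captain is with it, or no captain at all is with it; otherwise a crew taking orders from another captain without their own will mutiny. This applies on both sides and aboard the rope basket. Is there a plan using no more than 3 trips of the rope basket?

No

Counting alone: each trip to the east ledge takes at most 3 across and each return brings at least 1 back, so after t trips out (and t−1 returns) at most 3t − (t−1) of the 6 are across; that first reaches 6 at t = 3, so at least 5 crossings are needed.
Since 3 < 5, 3 crossings cannot be enough. (The shortest complete plan in fact takes 5:)
1. captain Green and crew Green cross → the east ledge.
2. captain Green crosses ← the west ledge.
3. captain Blue, captain Green, and captain Red cross → the east ledge.
4. crew Green crosses ← the west ledge.
5. crew Blue, crew Green, and crew Red cross → the east ledge.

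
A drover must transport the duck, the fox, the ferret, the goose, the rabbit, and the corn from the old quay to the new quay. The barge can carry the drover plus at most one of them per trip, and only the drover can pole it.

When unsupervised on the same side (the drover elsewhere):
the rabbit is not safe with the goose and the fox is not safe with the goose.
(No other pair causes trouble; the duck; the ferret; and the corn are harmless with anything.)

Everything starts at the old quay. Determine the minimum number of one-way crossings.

13

Counting alone: the drover can take at most 1 across per trip to the new quay, so moving all 6 needs at least 6 loaded trips out, with a return between consecutive ones — at least 11 crossings.
The safety rule pushes this higher. Following every safe sequence of crossings, the most of the 6 that can be at the new quay as the barge arrives there on crossing 11 is 5 — never all 6.
So no plan with fewer than 13 crossings exists, and this one achieves 13:
1. Drover goes to the new quay with the goose.
2. Drover goes back to the old quay alone.
3. Drover goes to the new quay with the duck.
4. Drover goes back to the old quay alone.
5. Drover goes to the new quay with the fox.
6. Drover goes back to the old quay with the goose.
7. Drover goes to the new quay with the rabbit.
8. Drover goes back to the old quay alone.
9. Drover goes to the new quay with the ferret.
10. Drover goes back to the old quay alone.
11. Drover goes to the new quay with the corn.
12. Drover goes back to the old quay alone.
13. Drover goes to the new quay with the goose.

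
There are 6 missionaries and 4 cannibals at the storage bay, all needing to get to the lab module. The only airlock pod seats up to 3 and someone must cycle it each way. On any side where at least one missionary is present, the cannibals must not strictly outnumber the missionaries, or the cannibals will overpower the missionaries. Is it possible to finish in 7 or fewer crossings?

Counting alone: each trip to the lab module takes at most 3 across and each return brings at least 1 back, so after t trips out (and t−1 returns) at most 3t − (t−1) of the 10 are across; that first reaches 10 at t = 5, so at least 9 crossings are needed.
Since 7 < 9, 7 crossings cannot be enough. (The shortest complete plan in fact takes 9:)
1. 2 cannibals → the lab module.  (the storage bay: 6M 2C; the lab module: 0M 2C)
2. 1 cannibal ← the storage bay.  (the storage bay: 6M 3C; the lab module: 0M 1C)
3. 3 cannibals → the lab module.  (the storage bay: 6M 0C; the lab module: 0M 4C)
4. 1 cannibal ← the storage bay.  (the storage bay: 6M 1C; the lab module: 0M 3C)
5. 3 missionaries → the lab module.  (the storage bay: 3M 1C; the lab module: 3M 3C)
6. 1 cannibal ← the storage bay.  (the storage bay: 3M 2C; the lab module: 3M 2C)
7. 1 missionary and 2 cannibals → the lab module.  (the storage bay: 2M 0C; the lab module: 4M 4C)
8. 1 cannibal ← the storage bay.  (the storage bay: 2M 1C; the lab module: 4M 3C)
9. 2 missionaries and 1 cannibal → the lab module.  (the storage bay: 0M 0C; the lab module: 6M 4C)

No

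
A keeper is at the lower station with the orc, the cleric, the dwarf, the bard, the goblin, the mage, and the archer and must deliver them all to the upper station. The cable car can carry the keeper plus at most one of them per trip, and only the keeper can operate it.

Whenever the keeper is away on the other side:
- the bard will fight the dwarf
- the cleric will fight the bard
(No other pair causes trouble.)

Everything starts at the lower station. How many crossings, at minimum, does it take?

15

Counting alone: the keeper can take at most 1 across per trip to the upper station, so moving all 7 needs at least 7 loaded trips out, with a return between consecutive ones — at least 13 crossings.
The safety rule pushes this higher. Following every safe sequence of crossings, the most of the 7 that can be at the upper station as the cable car arrives there on crossing 13 is 6 — never all 7.
So no plan with fewer than 15 crossings exists, and this one achieves 15:
1. Keeper goes to the upper station with the bard.
2. Keeper goes back to the lower station alone.
3. Keeper goes to the upper station with the orc.
4. Keeper goes back to the lower station alone.
5. Keeper goes to the upper station with the cleric.
6. Keeper goes back to the lower station with the bard.
7. Keeper goes to the upper station with the dwarf.
8. Keeper goes back to the lower station alone.
9. Keeper goes to the upper station with the goblin.
10. Keeper goes back to the lower station alone.
11. Keeper goes to the upper station with the mage.
12. Keeper goes back to the lower station alone.
13. Keeper goes to the upper station with the archer.
14. Keeper goes back to the lower station alone.
15. Keeper goes to the upper station with the bard.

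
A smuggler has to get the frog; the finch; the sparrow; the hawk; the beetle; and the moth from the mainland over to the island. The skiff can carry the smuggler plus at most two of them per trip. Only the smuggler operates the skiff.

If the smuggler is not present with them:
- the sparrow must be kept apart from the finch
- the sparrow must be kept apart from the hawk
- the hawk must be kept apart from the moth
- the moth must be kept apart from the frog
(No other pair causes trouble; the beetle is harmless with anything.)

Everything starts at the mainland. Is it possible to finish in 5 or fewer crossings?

Counting alone: the smuggler can take at most 2 across per trip to the island, so moving all 6 needs at least 3 loaded trips out, with a return between consecutive ones — at least 5 crossings.
The safety rule pushes this higher. Following every safe sequence of crossings, the most of the 6 that can be at the island as the skiff arrives there on crossing 5 is 5 — never all 6.
So the move cannot be finished within 5 crossings. (The shortest complete plan takes 7:)
1. Smuggler goes to the island with the moth and the sparrow.  [the mainland: the beetle, the finch, the frog, the hawk | the island: the moth, the sparrow]
2. Smuggler goes back to the mainland alone.  [the mainland: the beetle, the finch, the frog, the hawk | the island: the moth, the sparrow]
3. Smuggler goes to the island with the finch and the frog.  [the mainland: the beetle, the hawk | the island: the finch, the frog, the moth, the sparrow]
4. Smuggler goes back to the mainland with the moth and the sparrow.  [the mainland: the beetle, the hawk, the moth, the sparrow | the island: the finch, the frog]
5. Smuggler goes to the island with the beetle and the hawk.  [the mainland: the moth, the sparrow | the island: the beetle, the finch, the frog, the hawk]
6. Smuggler goes back to the mainland alone.  [the mainland: the moth, the sparrow | the island: the beetle, the finch, the frog, the hawk]
7. Smuggler goes to the island with the moth and the sparrow.  [the mainland: — | the island: the beetle, the finch, the frog, the hawk, the moth, the sparrow]

No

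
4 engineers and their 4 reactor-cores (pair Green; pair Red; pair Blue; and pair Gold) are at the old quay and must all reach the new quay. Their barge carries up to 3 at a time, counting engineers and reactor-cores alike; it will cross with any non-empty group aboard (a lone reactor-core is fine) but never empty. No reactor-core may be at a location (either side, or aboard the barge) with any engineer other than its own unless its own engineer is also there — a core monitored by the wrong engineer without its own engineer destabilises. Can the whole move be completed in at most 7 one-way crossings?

No

Counting alone: each trip to the new quay takes at most 3 across and each return brings at least 1 back, so after t trips out (and t−1 returns) at most 3t − (t−1) of the 8 are across; that first reaches 8 at t = 4, so at least 7 crossings are needed.
The safety rule pushes this higher. Following every safe sequence of crossings, the most of the 8 that can be at the new quay as the barge arrives there on crossing 7 is 7 — never all 8.
So the move cannot be finished within 7 crossings. (The shortest complete plan takes 9:)
1. engineer Green and reactor-core Green cross → the new quay.
2. engineer Green crosses ← the old quay.
3. engineer Green, engineer Red, and reactor-core Red cross → the new quay.
4. engineer Green and reactor-core Green cross ← the old quay.
5. engineer Blue, engineer Gold, and engineer Green cross → the new quay.
6. reactor-core Red crosses ← the old quay.
7. reactor-core Green and reactor-core Red cross → the new quay.
8. reactor-core Green crosses ← the old quay.
9. reactor-core Blue, reactor-core Gold, and reactor-core Green cross → the new quay.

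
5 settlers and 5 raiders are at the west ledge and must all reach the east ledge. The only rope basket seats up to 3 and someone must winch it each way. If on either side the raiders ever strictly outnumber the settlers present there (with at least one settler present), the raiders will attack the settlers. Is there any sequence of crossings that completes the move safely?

1. 2 raiders → the east ledge.  (the west ledge: 5S 3R; the east ledge: 0S 2R)
2. 1 raider ← the west ledge.  (the west ledge: 5S 4R; the east ledge: 0S 1R)
3. 3 raiders → the east ledge.  (the west ledge: 5S 1R; the east ledge: 0S 4R)
4. 1 raider ← the west ledge.  (the west ledge: 5S 2R; the east ledge: 0S 3R)
5. 3 settlers → the east ledge.  (the west ledge: 2S 2R; the east ledge: 3S 3R)
6. 1 settler and 1 raider ← the west ledge.  (the west ledge: 3S 3R; the east ledge: 2S 2R)
7. 3 settlers → the east ledge.  (the west ledge: 0S 3R; the east ledge: 5S 2R)
8. 1 raider ← the west ledge.  (the west ledge: 0S 4R; the east ledge: 5S 1R)
9. 2 raiders → the east ledge.  (the west ledge: 0S 2R; the east ledge: 5S 3R)
10. 1 raider ← the west ledge.  (the west ledge: 0S 3R; the east ledge: 5S 2R)
11. 3 raiders → the east ledge.  (the west ledge: 0S 0R; the east ledge: 5S 5R)

Yes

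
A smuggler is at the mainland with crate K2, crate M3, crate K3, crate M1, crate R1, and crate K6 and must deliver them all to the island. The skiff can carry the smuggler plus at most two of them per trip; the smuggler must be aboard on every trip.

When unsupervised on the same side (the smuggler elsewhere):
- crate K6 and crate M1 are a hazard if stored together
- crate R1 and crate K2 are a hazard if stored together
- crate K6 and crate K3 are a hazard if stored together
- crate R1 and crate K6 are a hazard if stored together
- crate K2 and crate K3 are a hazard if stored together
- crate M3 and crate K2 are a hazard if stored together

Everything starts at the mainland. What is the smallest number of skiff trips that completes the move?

7

Counting alone: the smuggler can take at most 2 across per trip to the island, so moving all 6 needs at least 3 loaded trips out, with a return between consecutive ones — at least 5 crossings.
The safety rule pushes this higher. Following every safe sequence of crossings, the most of the 6 that can be at the island as the skiff arrives there on crossing 5 is 4 — never all 6.
So no plan with fewer than 7 crossings exists, and this one achieves 7:
1. Smuggler goes to the island with crate K2 and crate K6.
2. Smuggler goes back to the mainland alone.
3. Smuggler goes to the island with crate K3 and crate M3.
4. Smuggler goes back to the mainland with crate K2 and crate K6.
5. Smuggler goes to the island with crate M1 and crate R1.
6. Smuggler goes back to the mainland alone.
7. Smuggler goes to the island with crate K2 and crate K6.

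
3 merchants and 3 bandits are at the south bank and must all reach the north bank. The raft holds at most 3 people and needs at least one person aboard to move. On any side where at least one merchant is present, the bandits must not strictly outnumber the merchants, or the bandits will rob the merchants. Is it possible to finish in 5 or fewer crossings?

Yes

Yes — this plan uses 5 crossings (≤ 5):
1. 2 bandits → the north bank.  (the south bank: 3M 1B; the north bank: 0M 2B)
2. 1 bandit ← the south bank.  (the south bank: 3M 2B; the north bank: 0M 1B)
3. 3 merchants → the north bank.  (the south bank: 0M 2B; the north bank: 3M 1B)
4. 1 bandit ← the south bank.  (the south bank: 0M 3B; the north bank: 3M 0B)
5. 3 bandits → the north bank.  (the south bank: 0M 0B; the north bank: 3M 3B)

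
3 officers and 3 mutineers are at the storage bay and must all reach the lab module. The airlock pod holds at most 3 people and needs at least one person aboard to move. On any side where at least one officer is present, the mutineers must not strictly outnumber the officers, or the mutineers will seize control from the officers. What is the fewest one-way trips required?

5

Counting alone: each trip to the lab module takes at most 3 across and each return brings at least 1 back, so after t trips out (and t−1 returns) at most 3t − (t−1) of the 6 are across; that first reaches 6 at t = 3, so at least 5 crossings are needed.
The plan below uses exactly 5 crossings, so it is optimal:
1. 2 mutineers → the lab module.  (the storage bay: 3O 1M; the lab module: 0O 2M)
2. 1 mutineer ← the storage bay.  (the storage bay: 3O 2M; the lab module: 0O 1M)
3. 3 officers → the lab module.  (the storage bay: 0O 2M; the lab module: 3O 1M)
4. 1 mutineer ← the storage bay.  (the storage bay: 0O 3M; the lab module: 3O 0M)
5. 3 mutineers → the lab module.  (the storage bay: 0O 0M; the lab module: 3O 3M)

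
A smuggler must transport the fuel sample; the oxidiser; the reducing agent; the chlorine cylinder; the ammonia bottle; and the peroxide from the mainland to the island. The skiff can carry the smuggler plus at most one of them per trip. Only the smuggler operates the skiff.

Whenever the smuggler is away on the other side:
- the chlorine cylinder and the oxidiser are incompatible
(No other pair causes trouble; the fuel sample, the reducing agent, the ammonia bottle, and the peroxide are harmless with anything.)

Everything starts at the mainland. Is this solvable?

Yes

1. Smuggler goes to the island with the oxidiser.  [the mainland: the ammonia bottle, the chlorine cylinder, the fuel sample, the peroxide, the reducing agent | the island: the oxidiser]
2. Smuggler goes back to the mainland alone.  [the mainland: the ammonia bottle, the chlorine cylinder, the fuel sample, the peroxide, the reducing agent | the island: the oxidiser]
3. Smuggler goes to the island with the fuel sample.  [the mainland: the ammonia bottle, the chlorine cylinder, the peroxide, the reducing agent | the island: the fuel sample, the oxidiser]
4. Smuggler goes back to the mainland alone.  [the mainland: the ammonia bottle, the chlorine cylinder, the peroxide, the reducing agent | the island: the fuel sample, the oxidiser]
5. Smuggler goes to the island with the reducing agent.  [the mainland: the ammonia bottle, the chlorine cylinder, the peroxide | the island: the fuel sample, the oxidiser, the reducing agent]
6. Smuggler goes back to the mainland alone.  [the mainland: the ammonia bottle, the chlorine cylinder, the peroxide | the island: the fuel sample, the oxidiser, the reducing agent]
7. Smuggler goes to the island with the ammonia bottle.  [the mainland: the chlorine cylinder, the peroxide | the island: the ammonia bottle, the fuel sample, the oxidiser, the reducing agent]
8. Smuggler goes back to the mainland alone.  [the mainland: the chlorine cylinder, the peroxide | the island: the ammonia bottle, the fuel sample, the oxidiser, the reducing agent]
9. Smuggler goes to the island with the peroxide.  [the mainland: the chlorine cylinder | the island: the ammonia bottle, the fuel sample, the oxidiser, the peroxide, the reducing agent]
10. Smuggler goes back to the mainland alone.  [the mainland: the chlorine cylinder | the island: the ammonia bottle, the fuel sample, the oxidiser, the peroxide, the reducing agent]
11. Smuggler goes to the island with the chlorine cylinder.  [the mainland: — | the island: the ammonia bottle, the chlorine cylinder, the fuel sample, the oxidiser, the peroxide, the reducing agent]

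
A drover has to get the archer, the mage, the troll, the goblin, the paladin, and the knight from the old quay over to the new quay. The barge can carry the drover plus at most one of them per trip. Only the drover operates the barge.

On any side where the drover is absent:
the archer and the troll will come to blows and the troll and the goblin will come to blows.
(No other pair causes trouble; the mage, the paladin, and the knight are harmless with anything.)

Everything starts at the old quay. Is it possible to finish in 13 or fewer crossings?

Yes

Yes — this plan uses 13 crossings (≤ 13):
1. Drover goes to the new quay with the troll.
2. Drover goes back to the old quay alone.
3. Drover goes to the new quay with the archer.
4. Drover goes back to the old quay with the troll.
5. Drover goes to the new quay with the goblin.
6. Drover goes back to the old quay alone.
7. Drover goes to the new quay with the mage.
8. Drover goes back to the old quay alone.
9. Drover goes to the new quay with the paladin.
10. Drover goes back to the old quay alone.
11. Drover goes to the new quay with the knight.
12. Drover goes back to the old quay alone.
13. Drover goes to the new quay with the troll.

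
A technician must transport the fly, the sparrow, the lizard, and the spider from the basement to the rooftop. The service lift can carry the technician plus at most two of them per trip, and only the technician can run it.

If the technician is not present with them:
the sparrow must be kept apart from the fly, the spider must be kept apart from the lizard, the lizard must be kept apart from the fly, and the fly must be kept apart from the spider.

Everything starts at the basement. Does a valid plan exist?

Yes

1. Technician goes to the rooftop with the fly and the lizard.
2. Technician goes back to the basement with the fly.
3. Technician goes to the rooftop with the fly and the sparrow.
4. Technician goes back to the basement with the fly.
5. Technician goes to the rooftop with the fly and the spider.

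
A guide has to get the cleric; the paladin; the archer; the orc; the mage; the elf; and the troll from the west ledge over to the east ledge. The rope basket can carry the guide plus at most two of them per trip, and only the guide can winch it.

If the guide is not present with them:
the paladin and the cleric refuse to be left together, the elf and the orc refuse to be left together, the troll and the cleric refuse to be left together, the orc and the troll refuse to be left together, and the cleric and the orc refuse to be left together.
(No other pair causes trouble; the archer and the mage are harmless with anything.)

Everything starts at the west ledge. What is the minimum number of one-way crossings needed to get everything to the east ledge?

11

Counting alone: the guide can take at most 2 across per trip to the east ledge, so moving all 7 needs at least 4 loaded trips out, with a return between consecutive ones — at least 7 crossings.
The safety rule pushes this higher. Following every safe sequence of crossings, the most of the 7 that can be at the east ledge as the rope basket arrives there on crossings 7, 9 is 5, 6 respectively — never all 7.
So no plan with fewer than 11 crossings exists, and this one achieves 11:
1. Guide goes to the east ledge with the cleric and the orc.
2. Guide goes back to the west ledge with the cleric.
3. Guide goes to the east ledge with the cleric and the paladin.
4. Guide goes back to the west ledge with the cleric.
5. Guide goes to the east ledge with the archer and the cleric.
6. Guide goes back to the west ledge with the cleric.
7. Guide goes to the east ledge with the cleric and the mage.
8. Guide goes back to the west ledge with the cleric.
9. Guide goes to the east ledge with the elf and the troll.
10. Guide goes back to the west ledge with the orc.
11. Guide goes to the east ledge with the cleric and the orc.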